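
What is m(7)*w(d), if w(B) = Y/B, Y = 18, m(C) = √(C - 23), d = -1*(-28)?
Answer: 18*I/7 ≈ 2.5714*I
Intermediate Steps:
d = 28
m(C) = √(-23 + C)
w(B) = 18/B
m(7)*w(d) = √(-23 + 7)*(18/28) = √(-16)*(18*(1/28)) = (4*I)*(9/14) = 18*I/7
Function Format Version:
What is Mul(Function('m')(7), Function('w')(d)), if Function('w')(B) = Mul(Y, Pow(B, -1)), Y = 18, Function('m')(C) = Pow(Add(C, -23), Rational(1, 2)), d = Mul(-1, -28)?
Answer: Mul(Rational(18, 7), I) ≈ Mul(2.5714, I)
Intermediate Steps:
d = 28
Function('m')(C) = Pow(Add(-23, C), Rational(1, 2))
Function('w')(B) = Mul(18, Pow(B, -1))
Mul(Function('m')(7), Function('w')(d)) = Mul(Pow(Add(-23, 7), Rational(1, 2)), Mul(18, Pow(28, -1))) = Mul(Pow(-16, Rational(1, 2)), Mul(18, Rational(1, 28))) = Mul(Mul(4, I), Rational(9, 14)) = Mul(Rational(18, 7), I)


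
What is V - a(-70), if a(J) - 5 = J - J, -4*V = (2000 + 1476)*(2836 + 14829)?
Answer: -15350890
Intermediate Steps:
V = -15350885 (V = -(2000 + 1476)*(2836 + 14829)/4 = -869*17665 = -1/4*61403540 = -15350885)
a(J) = 5 (a(J) = 5 + (J - J) = 5 + 0 = 5)
V - a(-70) = -15350885 - 1*5 = -15350885 - 5 = -15350890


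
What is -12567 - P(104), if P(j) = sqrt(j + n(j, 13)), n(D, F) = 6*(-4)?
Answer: -12567 - 4*sqrt(5) ≈ -12576.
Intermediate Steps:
n(D, F) = -24
P(j) = sqrt(-24 + j) (P(j) = sqrt(j - 24) = sqrt(-24 + j))
-12567 - P(104) = -12567 - sqrt(-24 + 104) = -12567 - sqrt(80) = -12567 - 4*sqrt(5)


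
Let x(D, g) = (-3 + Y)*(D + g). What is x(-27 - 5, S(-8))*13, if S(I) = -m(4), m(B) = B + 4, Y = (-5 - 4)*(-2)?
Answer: -7800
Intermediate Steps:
Y = 18 (Y = -9*(-2) = 18)
m(B) = 4 + B
S(I) = -8 (S(I) = -(4 + 4) = -1*8 = -8)
x(D, g) = 15*D + 15*g (x(D, g) = (-3 + 18)*(D + g) = 15*(D + g) = 15*D + 15*g)
x(-27 - 5, S(-8))*13 = (15*(-27 - 5) + 15*(-8))*13 = (15*(-32) - 120)*13 = (-480 - 120)*13 = -600*13 = -7800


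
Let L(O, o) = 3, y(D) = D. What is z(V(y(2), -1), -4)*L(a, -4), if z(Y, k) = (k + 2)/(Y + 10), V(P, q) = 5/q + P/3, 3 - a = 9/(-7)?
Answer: -18/17 ≈ -1.0588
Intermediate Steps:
a = 30/7 (a = 3 - 9/(-7) = 3 - 9*(-1)/7 = 3 - 1*(-9/7) = 3 + 9/7 = 30/7 ≈ 4.2857)
V(P, q) = 5/q + P/3 (V(P, q) = 5/q + P*(1/3) = 5/q + P/3)
z(Y, k) = (2 + k)/(10 + Y)
z(V(y(2), -1), -4)*L(a, -4) = ((2 - 4)/(10 + (5/(-1) + (1/3)*2)))*3 = (-2/(10 + (5*(-1) + 2/3)))*3 = (-2/(10 + (-5 + 2/3)))*3 = (-2/(10 - 13/3))*3 = (-2/(17/3))*3 = ((3/17)*(-2))*3 = -6/17*3 = -18/17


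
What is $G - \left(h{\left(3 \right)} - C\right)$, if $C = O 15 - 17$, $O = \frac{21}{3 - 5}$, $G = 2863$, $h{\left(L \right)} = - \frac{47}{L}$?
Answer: $\frac{16225}{6} \approx 2704.2$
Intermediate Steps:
$O = - \frac{21}{2}$ ($O = \frac{21}{3 - 5} = \frac{21}{-2} = 21 \left(- \frac{1}{2}\right) = - \frac{21}{2} \approx -10.5$)
$C = - \frac{349}{2}$ ($C = \left(- \frac{21}{2}\right) 15 - 17 = - \frac{315}{2} - 17 = - \frac{349}{2} \approx -174.5$)
$G - \left(h{\left(3 \right)} - C\right) = 2863 - \left(- \frac{47}{3} - - \frac{349}{2}\right) = 2863 - \left(\left(-47\right) \frac{1}{3} + \frac{349}{2}\right) = 2863 - \left(- \frac{47}{3} + \frac{349}{2}\right) = 2863 - \frac{953}{6} = \frac{16225}{6}$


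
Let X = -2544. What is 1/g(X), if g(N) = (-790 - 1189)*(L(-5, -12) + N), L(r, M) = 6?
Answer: 1/5022702 ≈ 1.9910e-7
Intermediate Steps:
g(N) = -11874 - 1979*N (g(N) = (-790 - 1189)*(6 + N) = -1979*(6 + N) = -11874 - 1979*N)
1/g(X) = 1/(-11874 - 1979*(-2544)) = 1/(-11874 + 5034576) = 1/5022702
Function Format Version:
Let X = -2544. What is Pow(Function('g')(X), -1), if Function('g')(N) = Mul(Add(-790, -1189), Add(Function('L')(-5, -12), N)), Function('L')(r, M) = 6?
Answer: Rational(1, 5022702) ≈ 1.9910e-7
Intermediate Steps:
Function('g')(N) = Add(-11874, Mul(-1979, N)) (Function('g')(N) = Mul(Add(-790, -1189), Add(6, N)) = Mul(-1979, Add(6, N)) = Add(-11874, Mul(-1979, N)))
Pow(Function('g')(X), -1) = Pow(Add(-11874, Mul(-1979, -2544)), -1) = Pow(Add(-11874, 5034576), -1) = Pow(5022702, -1) = Rational(1, 5022702)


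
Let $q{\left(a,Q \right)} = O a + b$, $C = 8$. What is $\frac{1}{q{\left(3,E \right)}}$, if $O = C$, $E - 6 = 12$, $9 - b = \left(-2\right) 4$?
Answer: $\frac{1}{41} \approx 0.02439$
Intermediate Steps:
$b = 17$ ($b = 9 - \left(-2\right) 4 = 9 - -8 = 9 + 8 = 17$)
$E = 18$ ($E = 6 + 12 = 18$)
$O = 8$
$q{\left(a,Q \right)} = 17 + 8 a$ ($q{\left(a,Q \right)} = 8 a + 17 = 17 + 8 a$)
$\frac{1}{q{\left(3,E \right)}} = \frac{1}{17 + 8 \cdot 3} = \frac{1}{17 + 24} = \frac{1}{41}$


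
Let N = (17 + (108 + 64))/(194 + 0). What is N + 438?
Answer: 85161/194 ≈ 438.97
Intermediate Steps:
N = 189/194 (N = (17 + 172)/194 = 189*(1/194) = 189/194 ≈ 0.97423)
N + 438 = 189/194 + 438 = 85161/194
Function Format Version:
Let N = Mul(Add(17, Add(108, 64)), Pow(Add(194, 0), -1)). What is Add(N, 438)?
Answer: Rational(85161, 194) ≈ 438.97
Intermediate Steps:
N = Rational(189, 194) (N = Mul(Add(17, 172), Pow(194, -1)) = Mul(189, Rational(1, 194)) = Rational(189, 194) ≈ 0.97423)
Add(N, 438) = Add(Rational(189, 194), 438) = Rational(85161, 194)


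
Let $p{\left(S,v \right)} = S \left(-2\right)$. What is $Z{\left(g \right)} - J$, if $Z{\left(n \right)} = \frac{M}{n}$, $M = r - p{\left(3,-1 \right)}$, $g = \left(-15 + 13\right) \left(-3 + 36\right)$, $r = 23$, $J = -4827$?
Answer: $\frac{318553}{66} \approx 4826.6$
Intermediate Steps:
$p{\left(S,v \right)} = - 2 S$
$g = -66$ ($g = \left(-2\right) 33 = -66$)
$M = 29$ ($M = 23 - \left(-2\right) 3 = 23 - -6 = 23 + 6 = 29$)
$Z{\left(n \right)} = \frac{29}{n}$
$Z{\left(g \right)} - J = \frac{29}{-66} - -4827 = 29 \left(- \frac{1}{66}\right) + 4827 = - \frac{29}{66} + 4827 = \frac{318553}{66}$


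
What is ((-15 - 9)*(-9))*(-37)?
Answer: -7992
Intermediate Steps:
((-15 - 9)*(-9))*(-37) = -24*(-9)*(-37) = 216*(-37) = -7992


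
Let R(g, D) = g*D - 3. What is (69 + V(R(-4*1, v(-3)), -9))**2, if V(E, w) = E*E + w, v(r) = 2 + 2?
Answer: 177241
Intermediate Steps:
v(r) = 4
R(g, D) = -3 + D*g (R(g, D) = D*g - 3 = -3 + D*g)
V(E, w) = w + E**2 (V(E, w) = E**2 + w = w + E**2)
(69 + V(R(-4*1, v(-3)), -9))**2 = (69 + (-9 + (-3 + 4*(-4*1))**2))**2 = (69 + (-9 + (-3 + 4*(-4))**2))**2 = (69 + (-9 + (-3 - 16)**2))**2 = (69 + (-9 + (-19)**2))**2 = (69 + (-9 + 361))**2 = (69 + 352)**2 = 421**2 = 177241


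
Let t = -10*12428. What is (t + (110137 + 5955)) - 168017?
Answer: -176205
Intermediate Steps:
t = -124280
(t + (110137 + 5955)) - 168017 = (-124280 + (110137 + 5955)) - 168017 = (-124280 + 116092) - 168017 = -8188 - 168017 = -176205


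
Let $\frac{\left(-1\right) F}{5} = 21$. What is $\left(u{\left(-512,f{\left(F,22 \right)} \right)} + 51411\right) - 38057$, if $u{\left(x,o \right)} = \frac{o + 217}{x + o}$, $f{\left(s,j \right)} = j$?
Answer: $\frac{6543221}{490} \approx 13354.0$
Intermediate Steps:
$F = -105$ ($F = \left(-5\right) 21 = -105$)
$u{\left(x,o \right)} = \frac{217 + o}{o + x}$
$\left(u{\left(-512,f{\left(F,22 \right)} \right)} + 51411\right) - 38057 = \left(\frac{217 + 22}{22 - 512} + 51411\right) - 38057 = \left(\frac{1}{-490} \cdot 239 + 51411\right) - 38057 = \left(\left(- \frac{1}{490}\right) 239 + 51411\right) - 38057 = \left(- \frac{239}{490} + 51411\right) - 38057 = \frac{25191151}{490} - 38057 = \frac{6543221}{490}$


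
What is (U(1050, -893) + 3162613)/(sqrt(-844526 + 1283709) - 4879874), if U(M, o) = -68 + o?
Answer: -5142821130616/7937723272231 - 1053884*sqrt(439183)/7937723272231 ≈ -0.64798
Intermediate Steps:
(U(1050, -893) + 3162613)/(sqrt(-844526 + 1283709) - 4879874) = ((-68 - 893) + 3162613)/(sqrt(-844526 + 1283709) - 4879874) = (-961 + 3162613)/(sqrt(439183) - 4879874) = 3161652/(-4879874 + sqrt(439183))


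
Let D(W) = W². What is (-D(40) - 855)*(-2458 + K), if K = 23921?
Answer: -52691665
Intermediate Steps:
(-D(40) - 855)*(-2458 + K) = (-1*40² - 855)*(-2458 + 23921) = (-1*1600 - 855)*21463 = (-1600 - 855)*21463 = -2455*21463 = -52691665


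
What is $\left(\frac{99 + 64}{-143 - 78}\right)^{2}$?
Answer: $\frac{26569}{48841} \approx 0.54399$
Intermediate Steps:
$\left(\frac{99 + 64}{-143 - 78}\right)^{2} = \left(\frac{163}{-143 - 78}\right)^{2} = \left(\frac{163}{-221}\right)^{2} = \left(163 \left(- \frac{1}{221}\right)\right)^{2} = \left(- \frac{163}{221}\right)^{2} = \frac{26569}{48841}$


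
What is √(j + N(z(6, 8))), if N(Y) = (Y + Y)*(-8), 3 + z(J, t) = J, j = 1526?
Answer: √1478 ≈ 38.445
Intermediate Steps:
z(J, t) = -3 + J
N(Y) = -16*Y (N(Y) = (2*Y)*(-8) = -16*Y)
√(j + N(z(6, 8))) = √(1526 - 16*(-3 + 6)) = √(1526 - 16*3) = √(1526 - 48) = √1478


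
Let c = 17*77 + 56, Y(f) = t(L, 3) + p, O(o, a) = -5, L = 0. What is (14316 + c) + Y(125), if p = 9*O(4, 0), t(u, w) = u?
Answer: 15636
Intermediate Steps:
p = -45 (p = 9*(-5) = -45)
Y(f) = -45 (Y(f) = 0 - 45 = -45)
c = 1365 (c = 1309 + 56 = 1365)
(14316 + c) + Y(125) = (14316 + 1365) - 45 = 15681 - 45 = 15636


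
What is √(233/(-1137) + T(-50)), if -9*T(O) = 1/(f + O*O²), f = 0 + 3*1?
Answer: 2*I*√1034793495485053/142121589 ≈ 0.45269*I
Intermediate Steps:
f = 3 (f = 0 + 3 = 3)
T(O) = -1/(9*(3 + O³)) (T(O) = -1/(9*(3 + O*O²)) = -1/(9*(3 + O³)))
√(233/(-1137) + T(-50)) = √(233/(-1137) - 1/(27 + 9*(-50)³)) = √(233*(-1/1137) - 1/(27 + 9*(-125000))) = √(-233/1137 - 1/(27 - 1125000)) = √(-233/1137 - 1/(-1124973)) = √(-233/1137 - 1*(-1/1124973)) = √(-233/1137 + 1/1124973) = √(-87372524/426364767) = 2*I*√1034793495485053/142121589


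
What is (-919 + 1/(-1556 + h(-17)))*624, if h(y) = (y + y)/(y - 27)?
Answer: -6540270256/11405 ≈ -5.7346e+5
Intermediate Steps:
h(y) = 2*y/(-27 + y) (h(y) = (2*y)/(-27 + y) = 2*y/(-27 + y))
(-919 + 1/(-1556 + h(-17)))*624 = (-919 + 1/(-1556 + 2*(-17)/(-27 - 17)))*624 = (-919 + 1/(-1556 + 2*(-17)/(-44)))*624 = (-919 + 1/(-1556 + 2*(-17)*(-1/44)))*624 = (-919 + 1/(-1556 + 17/22))*624 = (-919 + 1/(-34215/22))*624 = (-919 - 22/34215)*624 = -31443607/34215*624 = -6540270256/11405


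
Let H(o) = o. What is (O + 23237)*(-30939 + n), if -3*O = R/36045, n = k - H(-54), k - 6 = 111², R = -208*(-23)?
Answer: -5181245571082/12015 ≈ -4.3123e+8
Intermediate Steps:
R = 4784
k = 12327 (k = 6 + 111² = 6 + 12321 = 12327)
n = 12381 (n = 12327 - 1*(-54) = 12327 + 54 = 12381)
O = -4784/108135 (O = -4784/(3*36045) = -⅓*4784/36045 = -4784/108135 ≈ -0.044241)
(O + 23237)*(-30939 + n) = (-4784/108135 + 23237)*(-30939 + 12381) = (2512728211/108135)*(-18558) = -5181245571082/12015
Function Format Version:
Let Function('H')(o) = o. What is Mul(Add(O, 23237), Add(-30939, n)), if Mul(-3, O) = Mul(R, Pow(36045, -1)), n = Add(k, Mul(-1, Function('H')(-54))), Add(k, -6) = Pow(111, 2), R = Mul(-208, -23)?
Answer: Rational(-5181245571082, 12015) ≈ -4.3123e+8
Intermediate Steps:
R = 4784
k = 12327 (k = Add(6, Pow(111, 2)) = Add(6, 12321) = 12327)
n = 12381 (n = Add(12327, Mul(-1, -54)) = Add(12327, 54) = 12381)
O = Rational(-4784, 108135) (O = Mul(Rational(-1, 3), Mul(4784, Pow(36045, -1))) = Mul(Rational(-1, 3), Mul(4784, Rational(1, 36045))) = Mul(Rational(-1, 3), Rational(4784, 36045)) = Rational(-4784, 108135) ≈ -0.044241)
Mul(Add(O, 23237), Add(-30939, n)) = Mul(Add(Rational(-4784, 108135), 23237), Add(-30939, 12381)) = Mul(Rational(2512728211, 108135), -18558) = Rational(-5181245571082, 12015)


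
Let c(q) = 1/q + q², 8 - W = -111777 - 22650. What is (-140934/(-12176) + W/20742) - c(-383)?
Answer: -3546811691339077/24182102184 ≈ -1.4667e+5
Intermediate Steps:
W = 134435 (W = 8 - (-111777 - 22650) = 8 - 1*(-134427) = 8 + 134427 = 134435)
(-140934/(-12176) + W/20742) - c(-383) = (-140934/(-12176) + 134435/20742) - (1 + (-383)³)/(-383) = (-140934*(-1/12176) + 134435*(1/20742)) - (-1)*(1 - 56181887)/383 = (70467/6088 + 134435/20742) - (-1)*(-56181886)/383 = 1140033397/63138648 - 1*56181886/383 = 1140033397/63138648 - 56181886/383 = -3546811691339077/24182102184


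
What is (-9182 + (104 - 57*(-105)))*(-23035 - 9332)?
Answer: 100111131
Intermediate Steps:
(-9182 + (104 - 57*(-105)))*(-23035 - 9332) = (-9182 + (104 + 5985))*(-32367) = (-9182 + 6089)*(-32367) = -3093*(-32367) = 100111131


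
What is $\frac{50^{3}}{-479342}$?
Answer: $- \frac{62500}{239671} \approx -0.26077$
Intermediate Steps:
$\frac{50^{3}}{-479342} = 125000 \left(- \frac{1}{479342}\right) = - \frac{62500}{239671}$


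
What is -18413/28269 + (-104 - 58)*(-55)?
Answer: 251858377/28269 ≈ 8909.3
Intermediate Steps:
-18413/28269 + (-104 - 58)*(-55) = -18413*1/28269 - 162*(-55) = -18413/28269 + 8910 = 251858377/28269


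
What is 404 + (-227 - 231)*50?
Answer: -22496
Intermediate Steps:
404 + (-227 - 231)*50 = 404 - 458*50 = 404 - 22900 = -22496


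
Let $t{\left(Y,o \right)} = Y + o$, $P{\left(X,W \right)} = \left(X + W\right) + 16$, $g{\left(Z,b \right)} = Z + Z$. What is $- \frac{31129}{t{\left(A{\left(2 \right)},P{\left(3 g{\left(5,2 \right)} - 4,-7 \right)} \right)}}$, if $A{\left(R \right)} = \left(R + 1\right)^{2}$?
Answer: $- \frac{31129}{44} \approx -707.48$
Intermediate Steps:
$g{\left(Z,b \right)} = 2 Z$
$A{\left(R \right)} = \left(1 + R\right)^{2}$
$P{\left(X,W \right)} = 16 + W + X$ ($P{\left(X,W \right)} = \left(W + X\right) + 16 = 16 + W + X$)
$- \frac{31129}{t{\left(A{\left(2 \right)},P{\left(3 g{\left(5,2 \right)} - 4,-7 \right)} \right)}} = - \frac{31129}{\left(1 + 2\right)^{2} - \left(-5 - 6 \cdot 5\right)} = - \frac{31129}{3^{2} + \left(16 - 7 + \left(3 \cdot 10 - 4\right)\right)} = - \frac{31129}{9 + \left(16 - 7 + \left(30 - 4\right)\right)} = - \frac{31129}{9 + \left(16 - 7 + 26\right)} = - \frac{31129}{9 + 35} = - \frac{31129}{44}$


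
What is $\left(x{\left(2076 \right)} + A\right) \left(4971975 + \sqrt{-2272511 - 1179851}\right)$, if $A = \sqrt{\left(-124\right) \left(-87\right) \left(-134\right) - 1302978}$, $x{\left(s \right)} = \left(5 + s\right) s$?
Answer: $\left(4320156 + i \sqrt{2748570}\right) \left(4971975 + i \sqrt{3452362}\right) \approx 2.148 \cdot 10^{13} + 1.627 \cdot 10^{10} i$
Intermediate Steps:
$x{\left(s \right)} = s \left(5 + s\right)$
$A = i \sqrt{2748570}$ ($A = \sqrt{10788 \left(-134\right) - 1302978} = \sqrt{-1445592 - 1302978} = \sqrt{-2748570} = i \sqrt{2748570} \approx 1657.9 i$)
$\left(x{\left(2076 \right)} + A\right) \left(4971975 + \sqrt{-2272511 - 1179851}\right) = \left(2076 \left(5 + 2076\right) + i \sqrt{2748570}\right) \left(4971975 + \sqrt{-2272511 - 1179851}\right) = \left(2076 \cdot 2081 + i \sqrt{2748570}\right) \left(4971975 + \sqrt{-3452362}\right) = \left(4320156 + i \sqrt{2748570}\right) \left(4971975 + i \sqrt{3452362}\right)$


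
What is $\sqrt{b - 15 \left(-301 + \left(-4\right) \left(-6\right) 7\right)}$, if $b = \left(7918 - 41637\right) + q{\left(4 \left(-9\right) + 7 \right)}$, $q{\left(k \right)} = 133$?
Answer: $i \sqrt{31591} \approx 177.74 i$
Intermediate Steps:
$b = -33586$ ($b = \left(7918 - 41637\right) + 133 = -33719 + 133 = -33586$)
$\sqrt{b - 15 \left(-301 + \left(-4\right) \left(-6\right) 7\right)} = \sqrt{-33586 - 15 \left(-301 + \left(-4\right) \left(-6\right) 7\right)} = \sqrt{-33586 - 15 \left(-301 + 24 \cdot 7\right)} = \sqrt{-33586 - 15 \left(-301 + 168\right)} = \sqrt{-33586 - -1995} = \sqrt{-33586 + 1995} = \sqrt{-31591} = i \sqrt{31591}$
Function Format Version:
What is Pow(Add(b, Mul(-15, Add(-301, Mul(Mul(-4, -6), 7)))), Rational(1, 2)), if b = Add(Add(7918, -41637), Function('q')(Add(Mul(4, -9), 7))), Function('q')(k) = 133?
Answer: Mul(I, Pow(31591, Rational(1, 2))) ≈ Mul(177.74, I)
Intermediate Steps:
b = -33586 (b = Add(Add(7918, -41637), 133) = Add(-33719, 133) = -33586)
Pow(Add(b, Mul(-15, Add(-301, Mul(Mul(-4, -6), 7)))), Rational(1, 2)) = Pow(Add(-33586, Mul(-15, Add(-301, Mul(Mul(-4, -6), 7)))), Rational(1, 2)) = Pow(Add(-33586, Mul(-15, Add(-301, Mul(24, 7)))), Rational(1, 2)) = Pow(Add(-33586, Mul(-15, Add(-301, 168))), Rational(1, 2)) = Pow(Add(-33586, Mul(-15, -133)), Rational(1, 2)) = Pow(Add(-33586, 1995), Rational(1, 2)) = Pow(-31591, Rational(1, 2)) = Mul(I, Pow(31591, Rational(1, 2)))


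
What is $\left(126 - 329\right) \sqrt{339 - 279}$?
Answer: $- 406 \sqrt{15} \approx -1572.4$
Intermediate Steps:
$\left(126 - 329\right) \sqrt{339 - 279} = - 203 \sqrt{60} = - 203 \cdot 2 \sqrt{15} = - 406 \sqrt{15}$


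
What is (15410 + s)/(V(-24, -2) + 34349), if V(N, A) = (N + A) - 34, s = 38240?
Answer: 53650/34289 ≈ 1.5646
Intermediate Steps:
V(N, A) = -34 + A + N (V(N, A) = (A + N) - 34 = -34 + A + N)
(15410 + s)/(V(-24, -2) + 34349) = (15410 + 38240)/((-34 - 2 - 24) + 34349) = 53650/(-60 + 34349) = 53650/34289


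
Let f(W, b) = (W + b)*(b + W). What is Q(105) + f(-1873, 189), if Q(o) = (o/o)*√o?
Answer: 2835856 + √105 ≈ 2.8359e+6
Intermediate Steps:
f(W, b) = (W + b)² (f(W, b) = (W + b)*(W + b) = (W + b)²)
Q(o) = √o (Q(o) = 1*√o = √o)
Q(105) + f(-1873, 189) = √105 + (-1873 + 189)² = √105 + (-1684)² = √105 + 2835856 = 2835856 + √105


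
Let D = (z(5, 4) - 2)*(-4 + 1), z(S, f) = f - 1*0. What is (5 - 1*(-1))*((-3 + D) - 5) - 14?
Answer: -98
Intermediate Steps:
z(S, f) = f (z(S, f) = f + 0 = f)
D = -6 (D = (4 - 2)*(-4 + 1) = 2*(-3) = -6)
(5 - 1*(-1))*((-3 + D) - 5) - 14 = (5 - 1*(-1))*((-3 - 6) - 5) - 14 = (5 + 1)*(-9 - 5) - 14 = 6*(-14) - 14 = -84 - 14 = -98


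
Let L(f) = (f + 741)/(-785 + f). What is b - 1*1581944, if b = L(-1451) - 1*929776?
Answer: -2808102605/1118 ≈ -2.5117e+6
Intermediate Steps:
L(f) = (741 + f)/(-785 + f)
b = -1039489213/1118 (b = (741 - 1451)/(-785 - 1451) - 1*929776 = -710/(-2236) - 929776 = -1/2236*(-710) - 929776 = 355/1118 - 929776 = -1039489213/1118 ≈ -9.2978e+5)
b - 1*1581944 = -1039489213/1118 - 1*1581944 = -1039489213/1118 - 1581944 = -2808102605/1118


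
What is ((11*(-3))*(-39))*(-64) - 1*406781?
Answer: -489149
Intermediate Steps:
((11*(-3))*(-39))*(-64) - 1*406781 = -33*(-39)*(-64) - 406781 = 1287*(-64) - 406781 = -82368 - 406781 = -489149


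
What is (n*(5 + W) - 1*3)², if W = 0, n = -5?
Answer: 784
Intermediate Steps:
(n*(5 + W) - 1*3)² = (-5*(5 + 0) - 1*3)² = (-5*5 - 3)² = (-25 - 3)² = (-28)² = 784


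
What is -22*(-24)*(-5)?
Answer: -2640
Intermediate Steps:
-22*(-24)*(-5) = 528*(-5) = -2640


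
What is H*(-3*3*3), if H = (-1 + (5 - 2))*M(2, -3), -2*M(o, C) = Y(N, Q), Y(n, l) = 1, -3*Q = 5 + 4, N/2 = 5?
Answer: 27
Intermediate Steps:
N = 10 (N = 2*5 = 10)
Q = -3 (Q = -(5 + 4)/3 = -⅓*9 = -3)
M(o, C) = -½ (M(o, C) = -½*1 = -½)
H = -1 (H = (-1 + (5 - 2))*(-½) = (-1 + 3)*(-½) = 2*(-½) = -1)
H*(-3*3*3) = -(-3*3)*3 = -(-9)*3 = -1*(-27) = 27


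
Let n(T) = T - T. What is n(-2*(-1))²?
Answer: 0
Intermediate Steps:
n(T) = 0
n(-2*(-1))² = 0² = 0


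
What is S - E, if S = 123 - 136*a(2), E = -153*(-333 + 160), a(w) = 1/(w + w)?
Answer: -26380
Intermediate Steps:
a(w) = 1/(2*w)
E = 26469 (E = -153*(-173) = 26469)
S = 89 (S = 123 - 68/2 = 123 - 136*¼ = 123 - 34 = 89)
S - E = 89 - 1*26469 = 89 - 26469 = -26380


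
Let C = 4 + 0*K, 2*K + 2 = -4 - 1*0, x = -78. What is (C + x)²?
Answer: 5476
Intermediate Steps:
K = -3 (K = -1 + (-4 - 1*0)/2 = -1 + (-4 + 0)/2 = -1 + (½)*(-4) = -1 - 2 = -3)
C = 4 (C = 4 + 0*(-3) = 4 + 0 = 4)
(C + x)² = (4 - 78)² = (-74)² = 5476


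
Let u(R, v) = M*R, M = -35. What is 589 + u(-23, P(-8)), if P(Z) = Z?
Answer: 1394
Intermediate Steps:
u(R, v) = -35*R
589 + u(-23, P(-8)) = 589 - 35*(-23) = 589 + 805 = 1394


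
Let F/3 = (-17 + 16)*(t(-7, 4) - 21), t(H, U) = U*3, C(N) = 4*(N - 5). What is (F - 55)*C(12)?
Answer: -784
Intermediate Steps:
C(N) = -20 + 4*N (C(N) = 4*(-5 + N) = -20 + 4*N)
t(H, U) = 3*U
F = 27 (F = 3*((-17 + 16)*(3*4 - 21)) = 3*(-(12 - 21)) = 3*(-1*(-9)) = 3*9 = 27)
(F - 55)*C(12) = (27 - 55)*(-20 + 4*12) = -28*(-20 + 48) = -28*28 = -784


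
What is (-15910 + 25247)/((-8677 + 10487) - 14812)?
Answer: -9337/13002 ≈ -0.71812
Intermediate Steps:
(-15910 + 25247)/((-8677 + 10487) - 14812) = 9337/(1810 - 14812) = 9337/(-13002) = 9337*(-1/13002) = -9337/13002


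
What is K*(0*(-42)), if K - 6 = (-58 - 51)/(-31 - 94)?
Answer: 0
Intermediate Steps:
K = 859/125 (K = 6 + (-58 - 51)/(-31 - 94) = 6 - 109/(-125) = 6 - 109*(-1/125) = 6 + 109/125 = 859/125 ≈ 6.8720)
K*(0*(-42)) = 859*(0*(-42))/125 = (859/125)*0 = 0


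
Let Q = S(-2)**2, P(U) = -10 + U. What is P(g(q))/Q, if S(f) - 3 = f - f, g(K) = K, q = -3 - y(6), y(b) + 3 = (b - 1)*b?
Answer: -40/9 ≈ -4.4444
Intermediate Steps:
y(b) = -3 + b*(-1 + b) (y(b) = -3 + (b - 1)*b = -3 + (-1 + b)*b = -3 + b*(-1 + b))
q = -30 (q = -3 - (-3 + 6**2 - 1*6) = -3 - (-3 + 36 - 6) = -3 - 1*27 = -3 - 27 = -30)
S(f) = 3 (S(f) = 3 + (f - f) = 3 + 0 = 3)
Q = 9 (Q = 3**2 = 9)
P(g(q))/Q = (-10 - 30)/9 = -40*1/9 = -40/9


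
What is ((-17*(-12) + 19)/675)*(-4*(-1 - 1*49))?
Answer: 1784/27 ≈ 66.074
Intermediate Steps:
((-17*(-12) + 19)/675)*(-4*(-1 - 1*49)) = ((204 + 19)*(1/675))*(-4*(-1 - 49)) = (223*(1/675))*(-4*(-50)) = (223/675)*200 = 1784/27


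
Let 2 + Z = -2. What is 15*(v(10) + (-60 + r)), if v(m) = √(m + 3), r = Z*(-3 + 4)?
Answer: -960 + 15*√13 ≈ -905.92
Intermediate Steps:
Z = -4 (Z = -2 - 2 = -4)
r = -4 (r = -4*(-3 + 4) = -4*1 = -4)
v(m) = √(3 + m)
15*(v(10) + (-60 + r)) = 15*(√(3 + 10) + (-60 - 4)) = 15*(√13 - 64) = 15*(-64 + √13) = -960 + 15*√13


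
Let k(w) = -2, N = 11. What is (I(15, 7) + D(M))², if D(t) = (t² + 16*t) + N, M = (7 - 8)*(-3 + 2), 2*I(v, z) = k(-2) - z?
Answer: 2209/4 ≈ 552.25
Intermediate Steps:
I(v, z) = -1 - z/2 (I(v, z) = (-2 - z)/2 = -1 - z/2)
M = 1 (M = -1*(-1) = 1)
D(t) = 11 + t² + 16*t (D(t) = (t² + 16*t) + 11 = 11 + t² + 16*t)
(I(15, 7) + D(M))² = ((-1 - ½*7) + (11 + 1² + 16*1))² = ((-1 - 7/2) + (11 + 1 + 16))² = (-9/2 + 28)² = (47/2)² = 2209/4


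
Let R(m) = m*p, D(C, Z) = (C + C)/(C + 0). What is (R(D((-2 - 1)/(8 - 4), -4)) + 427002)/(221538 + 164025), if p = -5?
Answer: 426992/385563 ≈ 1.1075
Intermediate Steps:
D(C, Z) = 2 (D(C, Z) = (2*C)/C = 2)
R(m) = -5*m (R(m) = m*(-5) = -5*m)
(R(D((-2 - 1)/(8 - 4), -4)) + 427002)/(221538 + 164025) = (-5*2 + 427002)/(221538 + 164025) = (-10 + 427002)/385563 = 426992*(1/385563) = 426992/385563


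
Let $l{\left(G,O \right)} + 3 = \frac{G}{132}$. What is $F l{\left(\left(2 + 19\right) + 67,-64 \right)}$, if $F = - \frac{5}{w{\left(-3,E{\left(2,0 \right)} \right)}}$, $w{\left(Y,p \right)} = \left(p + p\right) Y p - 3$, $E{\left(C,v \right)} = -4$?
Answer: $- \frac{35}{297} \approx -0.11785$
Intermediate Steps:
$w{\left(Y,p \right)} = -3 + 2 Y p^{2}$ ($w{\left(Y,p \right)} = 2 p Y p - 3 = 2 Y p p - 3 = 2 Y p^{2} - 3 = -3 + 2 Y p^{2}$)
$l{\left(G,O \right)} = -3 + \frac{G}{132}$
$F = \frac{5}{99}$ ($F = - \frac{5}{-3 + 2 \left(-3\right) \left(-4\right)^{2}} = - \frac{5}{-3 + 2 \left(-3\right) 16} = - \frac{5}{-3 - 96} = - \frac{5}{-99} = \left(-5\right) \left(- \frac{1}{99}\right) = \frac{5}{99} \approx 0.050505$)
$F l{\left(\left(2 + 19\right) + 67,-64 \right)} = \frac{5 \left(-3 + \frac{\left(2 + 19\right) + 67}{132}\right)}{99} = \frac{5 \left(-3 + \frac{21 + 67}{132}\right)}{99} = \frac{5 \left(-3 + \frac{1}{132} \cdot 88\right)}{99} = \frac{5 \left(-3 + \frac{2}{3}\right)}{99} = \frac{5}{99} \left(- \frac{7}{3}\right) = - \frac{35}{297}$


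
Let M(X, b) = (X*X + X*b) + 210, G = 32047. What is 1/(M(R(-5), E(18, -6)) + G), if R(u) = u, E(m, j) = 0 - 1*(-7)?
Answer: 1/32247 ≈ 3.1011e-5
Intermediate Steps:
E(m, j) = 7 (E(m, j) = 0 + 7 = 7)
M(X, b) = 210 + X² + X*b (M(X, b) = (X² + X*b) + 210 = 210 + X² + X*b)
1/(M(R(-5), E(18, -6)) + G) = 1/((210 + (-5)² - 5*7) + 32047) = 1/((210 + 25 - 35) + 32047) = 1/(200 + 32047) = 1/32247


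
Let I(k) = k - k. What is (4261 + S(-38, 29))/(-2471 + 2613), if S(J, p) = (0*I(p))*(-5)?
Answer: 4261/142 ≈ 30.007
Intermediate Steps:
I(k) = 0
S(J, p) = 0 (S(J, p) = (0*0)*(-5) = 0*(-5) = 0)
(4261 + S(-38, 29))/(-2471 + 2613) = (4261 + 0)/(-2471 + 2613) = 4261/142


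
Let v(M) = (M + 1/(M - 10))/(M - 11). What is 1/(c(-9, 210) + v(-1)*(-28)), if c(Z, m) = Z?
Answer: -11/127 ≈ -0.086614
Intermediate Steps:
v(M) = (M + 1/(-10 + M))/(-11 + M)
1/(c(-9, 210) + v(-1)*(-28)) = 1/(-9 + ((1 + (-1)² - 10*(-1))/(110 + (-1)² - 21*(-1)))*(-28)) = 1/(-9 + ((1 + 1 + 10)/(110 + 1 + 21))*(-28)) = 1/(-9 + (12/132)*(-28)) = 1/(-9 + ((1/132)*12)*(-28)) = 1/(-9 + (1/11)*(-28)) = 1/(-9 - 28/11) = 1/(-127/11) = -11/127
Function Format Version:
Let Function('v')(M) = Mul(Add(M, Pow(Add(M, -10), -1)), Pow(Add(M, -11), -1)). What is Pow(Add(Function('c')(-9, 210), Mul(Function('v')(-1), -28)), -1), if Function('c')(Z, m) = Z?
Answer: Rational(-11, 127) ≈ -0.086614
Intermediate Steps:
Function('v')(M) = Mul(Pow(Add(-11, M), -1), Add(M, Pow(Add(-10, M), -1))) (Function('v')(M) = Mul(Add(M, Pow(Add(-10, M), -1)), Pow(Add(-11, M), -1)) = Mul(Pow(Add(-11, M), -1), Add(M, Pow(Add(-10, M), -1))))
Pow(Add(Function('c')(-9, 210), Mul(Function('v')(-1), -28)), -1) = Pow(Add(-9, Mul(Mul(Pow(Add(110, Pow(-1, 2), Mul(-21, -1)), -1), Add(1, Pow(-1, 2), Mul(-10, -1))), -28)), -1) = Pow(Add(-9, Mul(Mul(Pow(Add(110, 1, 21), -1), Add(1, 1, 10)), -28)), -1) = Pow(Add(-9, Mul(Mul(Pow(132, -1), 12), -28)), -1) = Pow(Add(-9, Mul(Mul(Rational(1, 132), 12), -28)), -1) = Pow(Add(-9, Mul(Rational(1, 11), -28)), -1) = Pow(Add(-9, Rational(-28, 11)), -1) = Pow(Rational(-127, 11), -1) = Rational(-11, 127)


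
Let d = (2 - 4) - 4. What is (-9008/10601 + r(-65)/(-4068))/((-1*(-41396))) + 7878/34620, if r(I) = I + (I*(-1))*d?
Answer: 1171890050113667/5150293448075280 ≈ 0.22754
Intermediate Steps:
d = -6 (d = -2 - 4 = -6)
r(I) = 7*I (r(I) = I + (I*(-1))*(-6) = I - I*(-6) = I + 6*I = 7*I)
(-9008/10601 + r(-65)/(-4068))/((-1*(-41396))) + 7878/34620 = (-9008/10601 + (7*(-65))/(-4068))/((-1*(-41396))) + 7878/34620 = (-9008*1/10601 - 455*(-1/4068))/41396 + 7878*(1/34620) = (-9008/10601 + 455/4068)*(1/41396) + 1313/5770 = -31821089/43124868*1/41396 + 1313/5770 = -31821089/1785197035728 + 1313/5770 = 1171890050113667/5150293448075280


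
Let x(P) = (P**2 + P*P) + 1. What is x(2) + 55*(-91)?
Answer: -4996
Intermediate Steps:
x(P) = 1 + 2*P**2 (x(P) = (P**2 + P**2) + 1 = 2*P**2 + 1 = 1 + 2*P**2)
x(2) + 55*(-91) = (1 + 2*2**2) + 55*(-91) = (1 + 2*4) - 5005 = (1 + 8) - 5005 = 9 - 5005 = -4996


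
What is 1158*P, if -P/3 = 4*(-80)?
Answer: 1111680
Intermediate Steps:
P = 960 (P = -12*(-80) = -3*(-320) = 960)
1158*P = 1158*960 = 1111680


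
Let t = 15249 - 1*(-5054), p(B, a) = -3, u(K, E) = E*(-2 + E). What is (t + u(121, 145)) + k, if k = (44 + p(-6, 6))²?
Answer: 42719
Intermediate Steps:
t = 20303 (t = 15249 + 5054 = 20303)
k = 1681 (k = (44 - 3)² = 41² = 1681)
(t + u(121, 145)) + k = (20303 + 145*(-2 + 145)) + 1681 = (20303 + 145*143) + 1681 = (20303 + 20735) + 1681 = 41038 + 1681 = 42719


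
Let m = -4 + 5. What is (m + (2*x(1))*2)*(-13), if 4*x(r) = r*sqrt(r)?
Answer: -26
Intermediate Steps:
x(r) = r**(3/2)/4 (x(r) = (r*sqrt(r))/4 = r**(3/2)/4)
m = 1
(m + (2*x(1))*2)*(-13) = (1 + (2*(1**(3/2)/4))*2)*(-13) = (1 + (2*((1/4)*1))*2)*(-13) = (1 + (2*(1/4))*2)*(-13) = (1 + (1/2)*2)*(-13) = (1 + 1)*(-13) = 2*(-13) = -26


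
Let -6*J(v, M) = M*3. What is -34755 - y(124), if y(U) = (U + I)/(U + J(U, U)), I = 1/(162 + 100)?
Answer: -564592709/16244 ≈ -34757.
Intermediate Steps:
J(v, M) = -M/2 (J(v, M) = -M*3/6 = -M/2)
I = 1/262 ≈ 0.0038168
y(U) = 2*(1/262 + U)/U (y(U) = (U + 1/262)/(U - U/2) = (1/262 + U)/((U/2)) = (1/262 + U)*(2/U) = 2*(1/262 + U)/U)
-34755 - y(124) = -34755 - (2 + (1/131)/124) = -34755 - (2 + (1/131)*(1/124)) = -34755 - (2 + 1/16244) = -34755 - 1*32489/16244 = -34755 - 32489/16244 = -564592709/16244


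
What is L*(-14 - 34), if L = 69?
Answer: -3312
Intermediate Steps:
L*(-14 - 34) = 69*(-14 - 34) = 69*(-48) = -3312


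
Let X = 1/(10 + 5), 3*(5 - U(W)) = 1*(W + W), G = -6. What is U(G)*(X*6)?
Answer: 18/5 ≈ 3.6000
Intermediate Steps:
U(W) = 5 - 2*W/3 (U(W) = 5 - (W + W)/3 = 5 - 2*W/3)
X = 1/15 ≈ 0.066667
U(G)*(X*6) = (5 - 2/3*(-6))*((1/15)*6) = (5 + 4)*(2/5) = 9*(2/5) = 18/5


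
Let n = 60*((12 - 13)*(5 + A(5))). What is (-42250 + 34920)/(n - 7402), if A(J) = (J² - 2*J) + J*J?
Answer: 3665/5051 ≈ 0.72560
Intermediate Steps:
A(J) = -2*J + 2*J² (A(J) = (J² - 2*J) + J² = -2*J + 2*J²)
n = -2700 (n = 60*((12 - 13)*(5 + 2*5*(-1 + 5))) = 60*(-(5 + 2*5*4)) = 60*(-(5 + 40)) = 60*(-1*45) = 60*(-45) = -2700)
(-42250 + 34920)/(n - 7402) = (-42250 + 34920)/(-2700 - 7402) = -7330/(-10102) = -7330*(-1/10102) = 3665/5051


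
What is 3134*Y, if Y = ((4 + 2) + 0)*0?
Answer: 0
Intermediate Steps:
Y = 0 (Y = (6 + 0)*0 = 6*0 = 0)
3134*Y = 3134*0 = 0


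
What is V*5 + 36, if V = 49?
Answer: 281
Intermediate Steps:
V*5 + 36 = 49*5 + 36 = 245 + 36 = 281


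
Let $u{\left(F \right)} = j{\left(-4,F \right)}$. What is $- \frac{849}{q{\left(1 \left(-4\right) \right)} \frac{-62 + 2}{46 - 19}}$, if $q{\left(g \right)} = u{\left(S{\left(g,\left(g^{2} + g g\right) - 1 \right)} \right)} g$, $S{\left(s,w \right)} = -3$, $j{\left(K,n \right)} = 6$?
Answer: $- \frac{2547}{160} \approx -15.919$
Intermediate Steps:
$u{\left(F \right)} = 6$
$q{\left(g \right)} = 6 g$
$- \frac{849}{q{\left(1 \left(-4\right) \right)} \frac{-62 + 2}{46 - 19}} = - \frac{849}{6 \cdot 1 \left(-4\right) \frac{-62 + 2}{46 - 19}} = - \frac{849}{6 \left(-4\right) \left(- \frac{60}{27}\right)} = - \frac{849}{\left(-24\right) \left(\left(-60\right) \frac{1}{27}\right)} = - \frac{849}{\left(-24\right) \left(- \frac{20}{9}\right)} = - \frac{849}{\frac{160}{3}} = \left(-849\right) \frac{3}{160} = - \frac{2547}{160}$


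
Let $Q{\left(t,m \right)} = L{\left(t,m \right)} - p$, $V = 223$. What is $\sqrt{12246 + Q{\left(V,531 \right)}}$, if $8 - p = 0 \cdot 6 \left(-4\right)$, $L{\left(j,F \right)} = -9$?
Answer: $\sqrt{12229} \approx 110.58$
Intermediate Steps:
$p = 8$ ($p = 8 - 0 \cdot 6 \left(-4\right) = 8 - 0 \left(-4\right) = 8 - 0 = 8 + 0 = 8$)
$Q{\left(t,m \right)} = -17$ ($Q{\left(t,m \right)} = -9 - 8 = -17$)
$\sqrt{12246 + Q{\left(V,531 \right)}} = \sqrt{12246 - 17} = \sqrt{12229}$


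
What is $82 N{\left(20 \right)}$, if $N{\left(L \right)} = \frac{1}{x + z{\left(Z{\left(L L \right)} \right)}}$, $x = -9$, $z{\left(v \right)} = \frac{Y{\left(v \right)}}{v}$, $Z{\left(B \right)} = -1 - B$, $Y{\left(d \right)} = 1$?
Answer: $- \frac{16441}{1805} \approx -9.1086$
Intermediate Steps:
$z{\left(v \right)} = \frac{1}{v}$ ($z{\left(v \right)} = 1 \frac{1}{v} = \frac{1}{v}$)
$N{\left(L \right)} = \frac{1}{-9 + \frac{1}{-1 - L^{2}}}$ ($N{\left(L \right)} = \frac{1}{-9 + \frac{1}{-1 - L L}} = \frac{1}{-9 + \frac{1}{-1 - L^{2}}}$)
$82 N{\left(20 \right)} = 82 \frac{-1 - 20^{2}}{10 + 9 \cdot 20^{2}} = 82 \frac{-1 - 400}{10 + 9 \cdot 400} = 82 \frac{-1 - 400}{10 + 3600} = 82 \cdot \frac{1}{3610} \left(-401\right) = 82 \left(- \frac{401}{3610}\right) = - \frac{16441}{1805}$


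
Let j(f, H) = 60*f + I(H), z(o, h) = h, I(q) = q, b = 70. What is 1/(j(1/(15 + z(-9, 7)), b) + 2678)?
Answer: 11/30258 ≈ 0.00036354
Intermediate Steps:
j(f, H) = H + 60*f (j(f, H) = 60*f + H = H + 60*f)
1/(j(1/(15 + z(-9, 7)), b) + 2678) = 1/((70 + 60/(15 + 7)) + 2678) = 1/((70 + 60/22) + 2678) = 1/((70 + 60*(1/22)) + 2678) = 1/((70 + 30/11) + 2678) = 1/(800/11 + 2678) = 1/(30258/11) = 11/30258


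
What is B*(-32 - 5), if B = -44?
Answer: 1628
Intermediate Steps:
B*(-32 - 5) = -44*(-32 - 5) = -44*(-37) = 1628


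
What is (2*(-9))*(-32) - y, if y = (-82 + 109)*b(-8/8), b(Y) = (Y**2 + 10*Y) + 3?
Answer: 738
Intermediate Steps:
b(Y) = 3 + Y**2 + 10*Y
y = -162 (y = (-82 + 109)*(3 + (-8/8)**2 + 10*(-8/8)) = 27*(3 + (-8*1/8)**2 + 10*(-8*1/8)) = 27*(3 + (-1)**2 + 10*(-1)) = 27*(3 + 1 - 10) = 27*(-6) = -162)
(2*(-9))*(-32) - y = (2*(-9))*(-32) - 1*(-162) = -18*(-32) + 162 = 576 + 162 = 738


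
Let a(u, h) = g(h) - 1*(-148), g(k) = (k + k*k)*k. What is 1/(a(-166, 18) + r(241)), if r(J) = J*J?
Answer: 1/64385 ≈ 1.5532e-5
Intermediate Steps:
g(k) = k*(k + k²) (g(k) = (k + k²)*k = k*(k + k²))
r(J) = J²
a(u, h) = 148 + h²*(1 + h) (a(u, h) = h²*(1 + h) - 1*(-148) = h²*(1 + h) + 148 = 148 + h²*(1 + h))
1/(a(-166, 18) + r(241)) = 1/((148 + 18²*(1 + 18)) + 241²) = 1/((148 + 324*19) + 58081) = 1/((148 + 6156) + 58081) = 1/(6304 + 58081) = 1/64385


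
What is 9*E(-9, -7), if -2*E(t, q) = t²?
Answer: -729/2 ≈ -364.50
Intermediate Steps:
E(t, q) = -t²/2
9*E(-9, -7) = 9*(-½*(-9)²) = 9*(-½*81) = 9*(-81/2) = -729/2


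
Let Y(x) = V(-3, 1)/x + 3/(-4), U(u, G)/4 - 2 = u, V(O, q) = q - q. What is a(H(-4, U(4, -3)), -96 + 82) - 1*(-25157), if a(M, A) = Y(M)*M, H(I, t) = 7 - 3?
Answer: 25154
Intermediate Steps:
V(O, q) = 0
U(u, G) = 8 + 4*u
H(I, t) = 4
Y(x) = -¾ (Y(x) = 0/x + 3/(-4) = 0 + 3*(-¼) = 0 - ¾ = -¾)
a(M, A) = -3*M/4
a(H(-4, U(4, -3)), -96 + 82) - 1*(-25157) = -¾*4 - 1*(-25157) = -3 + 25157 = 25154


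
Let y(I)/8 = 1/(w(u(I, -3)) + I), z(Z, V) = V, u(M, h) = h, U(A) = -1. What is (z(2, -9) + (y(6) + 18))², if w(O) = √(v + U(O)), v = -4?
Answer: (-3439*I + 1116*√5)/(-31*I + 12*√5) ≈ 103.25 - 8.8751*I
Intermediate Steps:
w(O) = I*√5 (w(O) = √(-4 - 1) = √(-5) = I*√5)
y(I) = 8/(I + I*√5) (y(I) = 8/(I*√5 + I) = 8/(I + I*√5))
(z(2, -9) + (y(6) + 18))² = (-9 + (8/(6 + I*√5) + 18))² = (-9 + (18 + 8/(6 + I*√5)))² = (9 + 8/(6 + I*√5))²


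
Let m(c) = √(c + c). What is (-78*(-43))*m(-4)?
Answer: 6708*I*√2 ≈ 9486.5*I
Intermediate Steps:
m(c) = √2*√c (m(c) = √(2*c) = √2*√c)
(-78*(-43))*m(-4) = (-78*(-43))*(√2*√(-4)) = 3354*(√2*(2*I)) = 3354*(2*I*√2) = 6708*I*√2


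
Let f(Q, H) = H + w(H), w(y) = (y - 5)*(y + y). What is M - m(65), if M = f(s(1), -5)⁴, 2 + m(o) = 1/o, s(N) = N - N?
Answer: 5294290754/65 ≈ 8.1451e+7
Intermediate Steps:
s(N) = 0
m(o) = -2 + 1/o
w(y) = 2*y*(-5 + y) (w(y) = (-5 + y)*(2*y) = 2*y*(-5 + y))
f(Q, H) = H + 2*H*(-5 + H)
M = 81450625 (M = (-5*(-9 + 2*(-5)))⁴ = (-5*(-9 - 10))⁴ = (-5*(-19))⁴ = 95⁴ = 81450625)
M - m(65) = 81450625 - (-2 + 1/65) = 81450625 - 1*(-129/65) = 81450625 + 129/65 = 5294290754/65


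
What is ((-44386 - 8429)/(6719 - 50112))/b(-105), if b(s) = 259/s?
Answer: -113175/229363 ≈ -0.49343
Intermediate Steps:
((-44386 - 8429)/(6719 - 50112))/b(-105) = ((-44386 - 8429)/(6719 - 50112))/((259/(-105))) = (-52815/(-43393))/((259*(-1/105))) = (-52815*(-1/43393))/(-37/15) = (7545/6199)*(-15/37) = -113175/229363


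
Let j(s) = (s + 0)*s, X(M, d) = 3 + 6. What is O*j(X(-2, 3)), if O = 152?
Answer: 12312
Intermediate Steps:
X(M, d) = 9
j(s) = s² (j(s) = s*s = s²)
O*j(X(-2, 3)) = 152*9² = 152*81 = 12312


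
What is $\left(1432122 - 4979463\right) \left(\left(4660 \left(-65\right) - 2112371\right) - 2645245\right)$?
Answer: $17951375887956$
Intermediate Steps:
$\left(1432122 - 4979463\right) \left(\left(4660 \left(-65\right) - 2112371\right) - 2645245\right) = - 3547341 \left(\left(-302900 - 2112371\right) - 2645245\right) = - 3547341 \left(-2415271 - 2645245\right) = \left(-3547341\right) \left(-5060516\right) = 17951375887956$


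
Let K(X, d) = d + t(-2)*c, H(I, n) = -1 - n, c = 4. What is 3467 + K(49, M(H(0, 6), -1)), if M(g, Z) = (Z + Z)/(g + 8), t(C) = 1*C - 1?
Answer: 3453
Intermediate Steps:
t(C) = -1 + C (t(C) = C - 1 = -1 + C)
M(g, Z) = 2*Z/(8 + g) (M(g, Z) = (2*Z)/(8 + g) = 2*Z/(8 + g))
K(X, d) = -12 + d (K(X, d) = d + (-1 - 2)*4 = d - 3*4 = d - 12 = -12 + d)
3467 + K(49, M(H(0, 6), -1)) = 3467 + (-12 + 2*(-1)/(8 + (-1 - 1*6))) = 3467 + (-12 + 2*(-1)/(8 + (-1 - 6))) = 3467 + (-12 + 2*(-1)/(8 - 7)) = 3467 + (-12 + 2*(-1)/1) = 3467 + (-12 + 2*(-1)*1) = 3467 + (-12 - 2) = 3467 - 14 = 3453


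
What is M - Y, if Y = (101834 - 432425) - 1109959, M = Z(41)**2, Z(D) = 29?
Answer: 1441391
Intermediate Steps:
M = 841 (M = 29**2 = 841)
Y = -1440550 (Y = -330591 - 1109959 = -1440550)
M - Y = 841 - 1*(-1440550) = 841 + 1440550 = 1441391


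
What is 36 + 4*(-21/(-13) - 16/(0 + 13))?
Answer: 488/13 ≈ 37.538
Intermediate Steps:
36 + 4*(-21/(-13) - 16/(0 + 13)) = 36 + 4*(-21*(-1/13) - 16/13) = 36 + 4*(21/13 - 16*1/13) = 36 + 4*(21/13 - 16/13) = 36 + 4*(5/13) = 36 + 20/13 = 488/13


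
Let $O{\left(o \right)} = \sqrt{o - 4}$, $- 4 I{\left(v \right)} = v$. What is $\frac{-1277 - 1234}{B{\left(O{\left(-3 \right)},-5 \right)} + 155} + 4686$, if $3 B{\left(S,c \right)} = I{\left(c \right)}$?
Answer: $\frac{8709258}{1865} \approx 4669.8$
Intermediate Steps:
$I{\left(v \right)} = - \frac{v}{4}$
$O{\left(o \right)} = \sqrt{-4 + o}$
$B{\left(S,c \right)} = - \frac{c}{12}$ ($B{\left(S,c \right)} = \frac{\left(- \frac{1}{4}\right) c}{3} = - \frac{c}{12}$)
$\frac{-1277 - 1234}{B{\left(O{\left(-3 \right)},-5 \right)} + 155} + 4686 = \frac{-1277 - 1234}{\left(- \frac{1}{12}\right) \left(-5\right) + 155} + 4686 = - \frac{2511}{\frac{5}{12} + 155} + 4686 = - \frac{2511}{\frac{1865}{12}} + 4686 = \left(-2511\right) \frac{12}{1865} + 4686 = - \frac{30132}{1865} + 4686 = \frac{8709258}{1865}$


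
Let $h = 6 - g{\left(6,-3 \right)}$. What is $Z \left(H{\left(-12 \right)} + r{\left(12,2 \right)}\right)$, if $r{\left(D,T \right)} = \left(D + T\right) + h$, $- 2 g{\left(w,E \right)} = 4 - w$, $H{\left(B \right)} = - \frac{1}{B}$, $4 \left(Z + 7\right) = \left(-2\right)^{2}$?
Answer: $- \frac{229}{2} \approx -114.5$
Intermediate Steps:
$Z = -6$ ($Z = -7 + \frac{\left(-2\right)^{2}}{4} = -7 + \frac{1}{4} \cdot 4 = -7 + 1 = -6$)
$g{\left(w,E \right)} = -2 + \frac{w}{2}$ ($g{\left(w,E \right)} = - \frac{4 - w}{2} = -2 + \frac{w}{2}$)
$h = 5$ ($h = 6 - \left(-2 + \frac{1}{2} \cdot 6\right) = 6 - \left(-2 + 3\right) = 6 - 1 = 5$)
$r{\left(D,T \right)} = 5 + D + T$ ($r{\left(D,T \right)} = \left(D + T\right) + 5 = 5 + D + T$)
$Z \left(H{\left(-12 \right)} + r{\left(12,2 \right)}\right) = - 6 \left(- \frac{1}{-12} + \left(5 + 12 + 2\right)\right) = - 6 \left(\left(-1\right) \left(- \frac{1}{12}\right) + 19\right) = - 6 \left(\frac{1}{12} + 19\right) = \left(-6\right) \frac{229}{12} = - \frac{229}{2}$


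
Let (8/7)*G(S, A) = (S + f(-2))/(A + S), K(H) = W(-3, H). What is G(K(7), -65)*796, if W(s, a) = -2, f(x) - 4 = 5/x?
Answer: 1393/268 ≈ 5.1978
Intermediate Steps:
f(x) = 4 + 5/x
K(H) = -2
G(S, A) = 7*(3/2 + S)/(8*(A + S)) (G(S, A) = 7*((S + (4 + 5/(-2)))/(A + S))/8 = 7*((S + (4 + 5*(-½)))/(A + S))/8 = 7*((S + (4 - 5/2))/(A + S))/8 = 7*((S + 3/2)/(A + S))/8 = 7*((3/2 + S)/(A + S))/8 = 7*(3/2 + S)/(8*(A + S)))
G(K(7), -65)*796 = (7*(3 + 2*(-2))/(16*(-65 - 2)))*796 = ((7/16)*(3 - 4)/(-67))*796 = ((7/16)*(-1/67)*(-1))*796 = (7/1072)*796 = 1393/268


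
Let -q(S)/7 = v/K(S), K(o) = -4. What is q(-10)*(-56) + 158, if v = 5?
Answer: -332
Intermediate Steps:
q(S) = 35/4 (q(S) = -35/(-4) = -35*(-1)/4 = -7*(-5/4) = 35/4)
q(-10)*(-56) + 158 = (35/4)*(-56) + 158 = -490 + 158 = -332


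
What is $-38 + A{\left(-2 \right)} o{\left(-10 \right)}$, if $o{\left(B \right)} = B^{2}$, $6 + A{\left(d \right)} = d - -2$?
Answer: $-638$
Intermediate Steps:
$A{\left(d \right)} = -4 + d$ ($A{\left(d \right)} = -6 + \left(d - -2\right) = -6 + \left(d + 2\right) = -6 + \left(2 + d\right) = -4 + d$)
$-38 + A{\left(-2 \right)} o{\left(-10 \right)} = -38 + \left(-4 - 2\right) \left(-10\right)^{2} = -38 - 600 = -638$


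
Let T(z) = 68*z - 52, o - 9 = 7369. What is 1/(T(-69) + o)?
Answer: 1/2634 ≈ 0.00037965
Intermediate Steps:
o = 7378 (o = 9 + 7369 = 7378)
T(z) = -52 + 68*z
1/(T(-69) + o) = 1/((-52 + 68*(-69)) + 7378) = 1/((-52 - 4692) + 7378) = 1/(-4744 + 7378) = 1/2634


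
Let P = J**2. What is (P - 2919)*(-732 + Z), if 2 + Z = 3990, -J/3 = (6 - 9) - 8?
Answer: -5958480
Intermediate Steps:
J = 33 (J = -3*((6 - 9) - 8) = -3*(-3 - 8) = -3*(-11) = 33)
P = 1089 (P = 33**2 = 1089)
Z = 3988 (Z = -2 + 3990 = 3988)
(P - 2919)*(-732 + Z) = (1089 - 2919)*(-732 + 3988) = -1830*3256 = -5958480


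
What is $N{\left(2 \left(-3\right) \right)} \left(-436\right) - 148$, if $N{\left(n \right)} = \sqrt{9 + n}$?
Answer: $-148 - 436 \sqrt{3} \approx -903.17$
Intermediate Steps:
$N{\left(2 \left(-3\right) \right)} \left(-436\right) - 148 = \sqrt{9 + 2 \left(-3\right)} \left(-436\right) - 148 = \sqrt{9 - 6} \left(-436\right) - 148 = \sqrt{3} \left(-436\right) - 148 = - 436 \sqrt{3} - 148 = -148 - 436 \sqrt{3}$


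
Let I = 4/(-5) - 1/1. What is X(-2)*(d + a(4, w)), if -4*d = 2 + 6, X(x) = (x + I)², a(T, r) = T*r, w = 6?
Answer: 7942/25 ≈ 317.68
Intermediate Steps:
I = -9/5 (I = 4*(-⅕) - 1*1 = -⅘ - 1 = -9/5 ≈ -1.8000)
X(x) = (-9/5 + x)² (X(x) = (x - 9/5)² = (-9/5 + x)²)
d = -2 (d = -(2 + 6)/4 = -¼*8 = -2)
X(-2)*(d + a(4, w)) = ((-9 + 5*(-2))²/25)*(-2 + 4*6) = ((-9 - 10)²/25)*(-2 + 24) = ((1/25)*(-19)²)*22 = ((1/25)*361)*22 = (361/25)*22 = 7942/25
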